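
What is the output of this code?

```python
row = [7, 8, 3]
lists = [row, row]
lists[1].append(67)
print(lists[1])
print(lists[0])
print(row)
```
[7, 8, 3, 67]
[7, 8, 3, 67]
[7, 8, 3, 67]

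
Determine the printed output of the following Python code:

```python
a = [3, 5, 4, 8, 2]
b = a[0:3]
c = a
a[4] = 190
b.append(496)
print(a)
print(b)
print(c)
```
[3, 5, 4, 8, 190]
[3, 5, 4, 496]
[3, 5, 4, 8, 190]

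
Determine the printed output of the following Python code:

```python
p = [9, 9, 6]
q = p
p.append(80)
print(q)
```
[9, 9, 6, 80]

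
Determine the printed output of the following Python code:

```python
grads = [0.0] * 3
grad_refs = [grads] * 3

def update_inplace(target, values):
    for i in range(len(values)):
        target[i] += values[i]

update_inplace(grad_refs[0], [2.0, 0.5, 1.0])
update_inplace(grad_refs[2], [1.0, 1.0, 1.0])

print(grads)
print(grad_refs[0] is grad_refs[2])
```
[3.0, 1.5, 2.0]
True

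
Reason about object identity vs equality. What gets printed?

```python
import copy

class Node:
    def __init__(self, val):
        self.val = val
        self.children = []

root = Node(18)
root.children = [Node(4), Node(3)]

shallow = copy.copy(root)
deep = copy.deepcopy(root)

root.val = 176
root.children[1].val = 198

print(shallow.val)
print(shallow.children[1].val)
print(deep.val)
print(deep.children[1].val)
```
18
198
18
3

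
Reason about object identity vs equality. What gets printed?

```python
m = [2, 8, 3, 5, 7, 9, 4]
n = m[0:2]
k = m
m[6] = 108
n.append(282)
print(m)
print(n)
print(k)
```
[2, 8, 3, 5, 7, 9, 108]
[2, 8, 282]
[2, 8, 3, 5, 7, 9, 108]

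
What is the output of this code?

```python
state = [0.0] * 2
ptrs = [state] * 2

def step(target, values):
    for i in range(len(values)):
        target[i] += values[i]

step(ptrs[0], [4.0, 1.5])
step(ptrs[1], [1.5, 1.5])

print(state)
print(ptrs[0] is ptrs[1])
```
[5.5, 3.0]
True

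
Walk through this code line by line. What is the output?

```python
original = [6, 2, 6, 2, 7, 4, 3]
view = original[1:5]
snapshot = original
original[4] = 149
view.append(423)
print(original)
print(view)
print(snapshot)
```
[6, 2, 6, 2, 149, 4, 3]
[2, 6, 2, 7, 423]
[6, 2, 6, 2, 149, 4, 3]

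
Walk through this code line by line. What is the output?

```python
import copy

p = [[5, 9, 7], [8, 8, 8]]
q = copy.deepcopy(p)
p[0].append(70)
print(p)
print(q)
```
[[5, 9, 7, 70], [8, 8, 8]]
[[5, 9, 7], [8, 8, 8]]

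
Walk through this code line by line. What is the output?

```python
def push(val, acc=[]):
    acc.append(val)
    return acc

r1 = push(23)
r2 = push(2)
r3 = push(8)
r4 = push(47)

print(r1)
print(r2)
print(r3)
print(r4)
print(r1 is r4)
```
[23, 2, 8, 47]
[23, 2, 8, 47]
[23, 2, 8, 47]
[23, 2, 8, 47]
True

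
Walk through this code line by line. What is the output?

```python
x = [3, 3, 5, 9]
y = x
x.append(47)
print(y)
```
[3, 3, 5, 9, 47]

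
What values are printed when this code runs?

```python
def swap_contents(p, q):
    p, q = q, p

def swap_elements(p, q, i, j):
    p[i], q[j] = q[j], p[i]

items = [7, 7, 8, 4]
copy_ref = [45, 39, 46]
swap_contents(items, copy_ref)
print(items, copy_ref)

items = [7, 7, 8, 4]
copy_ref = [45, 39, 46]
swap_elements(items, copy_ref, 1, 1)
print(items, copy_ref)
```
[7, 7, 8, 4] [45, 39, 46]
[7, 39, 8, 4] [45, 7, 46]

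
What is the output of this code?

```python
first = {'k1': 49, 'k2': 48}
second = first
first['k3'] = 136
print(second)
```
{'k1': 49, 'k2': 48, 'k3': 136}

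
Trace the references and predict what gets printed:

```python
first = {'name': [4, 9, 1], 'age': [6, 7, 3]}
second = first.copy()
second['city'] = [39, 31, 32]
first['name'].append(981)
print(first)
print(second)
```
{'name': [4, 9, 1, 981], 'age': [6, 7, 3]}
{'name': [4, 9, 1, 981], 'age': [6, 7, 3], 'city': [39, 31, 32]}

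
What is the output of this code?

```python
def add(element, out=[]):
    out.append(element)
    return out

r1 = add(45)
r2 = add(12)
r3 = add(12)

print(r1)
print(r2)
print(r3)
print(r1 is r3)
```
[45, 12, 12]
[45, 12, 12]
[45, 12, 12]
True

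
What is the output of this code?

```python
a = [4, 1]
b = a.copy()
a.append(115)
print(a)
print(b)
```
[4, 1, 115]
[4, 1]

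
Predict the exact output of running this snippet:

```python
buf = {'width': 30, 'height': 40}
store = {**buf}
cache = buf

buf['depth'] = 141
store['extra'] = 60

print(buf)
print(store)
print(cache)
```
{'width': 30, 'height': 40, 'depth': 141}
{'width': 30, 'height': 40, 'extra': 60}
{'width': 30, 'height': 40, 'depth': 141}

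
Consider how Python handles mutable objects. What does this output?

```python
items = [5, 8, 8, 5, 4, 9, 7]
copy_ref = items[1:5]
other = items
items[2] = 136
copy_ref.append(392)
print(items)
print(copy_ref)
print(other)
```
[5, 8, 136, 5, 4, 9, 7]
[8, 8, 5, 4, 392]
[5, 8, 136, 5, 4, 9, 7]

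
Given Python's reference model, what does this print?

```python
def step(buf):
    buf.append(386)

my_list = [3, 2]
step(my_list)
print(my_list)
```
[3, 2, 386]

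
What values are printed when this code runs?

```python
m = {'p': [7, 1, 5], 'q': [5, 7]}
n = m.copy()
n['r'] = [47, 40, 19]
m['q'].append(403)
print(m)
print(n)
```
{'p': [7, 1, 5], 'q': [5, 7, 403]}
{'p': [7, 1, 5], 'q': [5, 7, 403], 'r': [47, 40, 19]}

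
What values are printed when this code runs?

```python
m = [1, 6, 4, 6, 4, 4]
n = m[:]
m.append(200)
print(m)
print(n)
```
[1, 6, 4, 6, 4, 4, 200]
[1, 6, 4, 6, 4, 4]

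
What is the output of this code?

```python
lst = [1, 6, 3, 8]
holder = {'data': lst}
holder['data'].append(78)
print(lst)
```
[1, 6, 3, 8, 78]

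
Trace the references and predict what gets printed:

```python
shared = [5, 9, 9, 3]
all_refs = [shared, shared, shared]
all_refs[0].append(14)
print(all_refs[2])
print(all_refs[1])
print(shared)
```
[5, 9, 9, 3, 14]
[5, 9, 9, 3, 14]
[5, 9, 9, 3, 14]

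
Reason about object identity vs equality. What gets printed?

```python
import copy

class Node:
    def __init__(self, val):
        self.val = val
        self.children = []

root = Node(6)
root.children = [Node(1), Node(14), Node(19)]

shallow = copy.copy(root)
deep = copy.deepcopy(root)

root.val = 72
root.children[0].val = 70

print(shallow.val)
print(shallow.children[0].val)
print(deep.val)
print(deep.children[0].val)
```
6
70
6
1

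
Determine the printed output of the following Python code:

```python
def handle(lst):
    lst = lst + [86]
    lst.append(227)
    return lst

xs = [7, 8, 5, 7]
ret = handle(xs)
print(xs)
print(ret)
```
[7, 8, 5, 7]
[7, 8, 5, 7, 86, 227]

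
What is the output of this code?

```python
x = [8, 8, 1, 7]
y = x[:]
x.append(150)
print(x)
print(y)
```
[8, 8, 1, 7, 150]
[8, 8, 1, 7]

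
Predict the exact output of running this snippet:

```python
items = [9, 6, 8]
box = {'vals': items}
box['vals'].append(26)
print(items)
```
[9, 6, 8, 26]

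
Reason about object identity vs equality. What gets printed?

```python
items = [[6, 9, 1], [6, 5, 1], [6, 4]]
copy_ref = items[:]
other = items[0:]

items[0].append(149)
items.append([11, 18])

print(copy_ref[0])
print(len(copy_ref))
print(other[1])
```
[6, 9, 1, 149]
3
[6, 5, 1]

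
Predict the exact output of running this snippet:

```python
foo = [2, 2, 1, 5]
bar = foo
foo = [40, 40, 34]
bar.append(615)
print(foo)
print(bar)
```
[40, 40, 34]
[2, 2, 1, 5, 615]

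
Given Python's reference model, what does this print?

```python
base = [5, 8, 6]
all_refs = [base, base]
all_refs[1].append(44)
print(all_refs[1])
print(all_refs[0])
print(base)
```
[5, 8, 6, 44]
[5, 8, 6, 44]
[5, 8, 6, 44]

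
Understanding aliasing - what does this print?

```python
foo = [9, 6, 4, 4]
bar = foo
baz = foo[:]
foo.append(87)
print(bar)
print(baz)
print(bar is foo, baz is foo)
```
[9, 6, 4, 4, 87]
[9, 6, 4, 4]
True False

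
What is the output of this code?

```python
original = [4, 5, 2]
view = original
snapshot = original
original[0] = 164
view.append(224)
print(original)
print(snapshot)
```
[164, 5, 2, 224]
[164, 5, 2, 224]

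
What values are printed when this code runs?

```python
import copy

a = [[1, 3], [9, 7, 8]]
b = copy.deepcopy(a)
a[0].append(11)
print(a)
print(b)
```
[[1, 3, 11], [9, 7, 8]]
[[1, 3], [9, 7, 8]]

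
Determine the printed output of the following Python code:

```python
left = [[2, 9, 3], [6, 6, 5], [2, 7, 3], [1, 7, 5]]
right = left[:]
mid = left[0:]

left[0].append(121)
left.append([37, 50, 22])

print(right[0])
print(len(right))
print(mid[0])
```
[2, 9, 3, 121]
4
[2, 9, 3, 121]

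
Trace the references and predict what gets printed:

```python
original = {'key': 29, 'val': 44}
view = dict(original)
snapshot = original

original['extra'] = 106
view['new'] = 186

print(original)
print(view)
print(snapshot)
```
{'key': 29, 'val': 44, 'extra': 106}
{'key': 29, 'val': 44, 'new': 186}
{'key': 29, 'val': 44, 'extra': 106}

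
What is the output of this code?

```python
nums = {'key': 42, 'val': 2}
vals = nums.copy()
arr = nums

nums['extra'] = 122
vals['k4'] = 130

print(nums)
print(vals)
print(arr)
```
{'key': 42, 'val': 2, 'extra': 122}
{'key': 42, 'val': 2, 'k4': 130}
{'key': 42, 'val': 2, 'extra': 122}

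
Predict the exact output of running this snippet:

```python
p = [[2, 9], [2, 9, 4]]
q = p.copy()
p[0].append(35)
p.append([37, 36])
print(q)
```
[[2, 9, 35], [2, 9, 4]]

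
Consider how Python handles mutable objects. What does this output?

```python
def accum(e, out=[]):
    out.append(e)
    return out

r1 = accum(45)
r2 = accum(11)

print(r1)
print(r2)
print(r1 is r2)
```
[45, 11]
[45, 11]
True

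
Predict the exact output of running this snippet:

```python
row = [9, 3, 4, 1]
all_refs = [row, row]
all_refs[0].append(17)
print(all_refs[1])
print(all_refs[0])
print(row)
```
[9, 3, 4, 1, 17]
[9, 3, 4, 1, 17]
[9, 3, 4, 1, 17]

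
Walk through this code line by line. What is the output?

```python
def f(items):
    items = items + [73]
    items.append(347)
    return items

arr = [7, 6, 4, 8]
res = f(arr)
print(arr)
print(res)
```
[7, 6, 4, 8]
[7, 6, 4, 8, 73, 347]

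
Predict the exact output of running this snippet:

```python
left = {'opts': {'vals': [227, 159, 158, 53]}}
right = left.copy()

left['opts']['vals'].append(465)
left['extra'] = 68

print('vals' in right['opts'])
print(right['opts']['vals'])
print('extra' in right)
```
True
[227, 159, 158, 53, 465]
False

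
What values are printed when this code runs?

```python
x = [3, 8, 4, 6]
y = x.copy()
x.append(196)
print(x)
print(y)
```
[3, 8, 4, 6, 196]
[3, 8, 4, 6]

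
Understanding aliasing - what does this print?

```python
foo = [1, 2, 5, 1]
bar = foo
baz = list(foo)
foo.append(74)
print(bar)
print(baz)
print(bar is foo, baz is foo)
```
[1, 2, 5, 1, 74]
[1, 2, 5, 1]
True False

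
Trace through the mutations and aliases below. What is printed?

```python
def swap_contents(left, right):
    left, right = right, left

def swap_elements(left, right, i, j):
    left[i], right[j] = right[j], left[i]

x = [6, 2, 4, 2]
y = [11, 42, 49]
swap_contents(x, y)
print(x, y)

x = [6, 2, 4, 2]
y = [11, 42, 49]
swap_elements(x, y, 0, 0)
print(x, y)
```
[6, 2, 4, 2] [11, 42, 49]
[11, 2, 4, 2] [6, 42, 49]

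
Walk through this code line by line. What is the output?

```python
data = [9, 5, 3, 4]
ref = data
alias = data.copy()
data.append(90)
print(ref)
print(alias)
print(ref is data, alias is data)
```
[9, 5, 3, 4, 90]
[9, 5, 3, 4]
True False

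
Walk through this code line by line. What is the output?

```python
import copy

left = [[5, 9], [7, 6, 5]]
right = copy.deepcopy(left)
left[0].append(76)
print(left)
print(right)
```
[[5, 9, 76], [7, 6, 5]]
[[5, 9], [7, 6, 5]]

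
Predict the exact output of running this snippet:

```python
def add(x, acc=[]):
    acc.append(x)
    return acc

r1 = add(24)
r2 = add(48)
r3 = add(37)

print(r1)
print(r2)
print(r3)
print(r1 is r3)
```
[24, 48, 37]
[24, 48, 37]
[24, 48, 37]
True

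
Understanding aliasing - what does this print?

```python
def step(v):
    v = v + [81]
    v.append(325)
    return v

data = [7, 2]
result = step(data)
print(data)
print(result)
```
[7, 2]
[7, 2, 81, 325]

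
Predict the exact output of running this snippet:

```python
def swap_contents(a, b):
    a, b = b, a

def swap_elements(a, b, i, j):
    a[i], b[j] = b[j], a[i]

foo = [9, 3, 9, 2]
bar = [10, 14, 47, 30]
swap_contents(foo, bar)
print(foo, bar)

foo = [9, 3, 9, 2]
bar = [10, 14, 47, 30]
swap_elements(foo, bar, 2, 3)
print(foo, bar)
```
[9, 3, 9, 2] [10, 14, 47, 30]
[9, 3, 30, 2] [10, 14, 47, 9]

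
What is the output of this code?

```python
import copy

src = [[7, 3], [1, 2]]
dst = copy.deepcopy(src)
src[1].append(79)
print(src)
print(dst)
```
[[7, 3], [1, 2, 79]]
[[7, 3], [1, 2]]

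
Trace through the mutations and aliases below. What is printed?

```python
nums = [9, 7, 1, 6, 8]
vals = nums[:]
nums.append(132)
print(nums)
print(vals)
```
[9, 7, 1, 6, 8, 132]
[9, 7, 1, 6, 8]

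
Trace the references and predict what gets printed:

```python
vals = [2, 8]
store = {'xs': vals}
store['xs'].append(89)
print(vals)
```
[2, 8, 89]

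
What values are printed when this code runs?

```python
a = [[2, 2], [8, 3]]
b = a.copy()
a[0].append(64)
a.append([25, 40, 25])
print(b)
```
[[2, 2, 64], [8, 3]]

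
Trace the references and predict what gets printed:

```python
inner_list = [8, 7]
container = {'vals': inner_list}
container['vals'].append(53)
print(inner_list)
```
[8, 7, 53]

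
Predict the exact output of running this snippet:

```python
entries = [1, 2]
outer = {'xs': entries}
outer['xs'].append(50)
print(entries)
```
[1, 2, 50]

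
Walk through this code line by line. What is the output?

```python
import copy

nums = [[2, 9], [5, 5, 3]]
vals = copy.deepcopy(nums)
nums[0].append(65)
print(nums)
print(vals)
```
[[2, 9, 65], [5, 5, 3]]
[[2, 9], [5, 5, 3]]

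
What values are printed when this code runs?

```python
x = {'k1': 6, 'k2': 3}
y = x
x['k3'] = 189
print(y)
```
{'k1': 6, 'k2': 3, 'k3': 189}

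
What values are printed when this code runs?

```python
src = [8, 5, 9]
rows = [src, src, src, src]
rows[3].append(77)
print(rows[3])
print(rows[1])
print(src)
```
[8, 5, 9, 77]
[8, 5, 9, 77]
[8, 5, 9, 77]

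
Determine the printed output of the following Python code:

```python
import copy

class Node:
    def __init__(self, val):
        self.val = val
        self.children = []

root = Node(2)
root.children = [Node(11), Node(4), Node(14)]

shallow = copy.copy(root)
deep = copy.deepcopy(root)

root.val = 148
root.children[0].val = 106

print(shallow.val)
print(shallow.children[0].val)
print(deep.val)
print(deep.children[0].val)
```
2
106
2
11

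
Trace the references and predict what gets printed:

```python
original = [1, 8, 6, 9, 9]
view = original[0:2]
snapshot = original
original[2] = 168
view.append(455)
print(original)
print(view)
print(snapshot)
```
[1, 8, 168, 9, 9]
[1, 8, 455]
[1, 8, 168, 9, 9]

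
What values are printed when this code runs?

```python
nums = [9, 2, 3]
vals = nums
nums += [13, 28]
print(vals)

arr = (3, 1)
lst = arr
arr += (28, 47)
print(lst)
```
[9, 2, 3, 13, 28]
(3, 1)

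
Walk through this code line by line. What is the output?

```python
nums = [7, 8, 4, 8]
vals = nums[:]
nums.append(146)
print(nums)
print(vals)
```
[7, 8, 4, 8, 146]
[7, 8, 4, 8]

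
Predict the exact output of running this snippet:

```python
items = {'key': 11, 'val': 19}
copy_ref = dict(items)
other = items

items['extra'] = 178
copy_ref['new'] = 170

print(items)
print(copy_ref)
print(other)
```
{'key': 11, 'val': 19, 'extra': 178}
{'key': 11, 'val': 19, 'new': 170}
{'key': 11, 'val': 19, 'extra': 178}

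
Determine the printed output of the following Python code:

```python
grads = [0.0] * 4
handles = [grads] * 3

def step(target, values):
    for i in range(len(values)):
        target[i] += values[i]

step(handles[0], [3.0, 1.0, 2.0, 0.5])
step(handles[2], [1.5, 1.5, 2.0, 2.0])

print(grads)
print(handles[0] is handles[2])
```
[4.5, 2.5, 4.0, 2.5]
True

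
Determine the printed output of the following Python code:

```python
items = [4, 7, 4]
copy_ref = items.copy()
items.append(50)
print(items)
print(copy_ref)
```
[4, 7, 4, 50]
[4, 7, 4]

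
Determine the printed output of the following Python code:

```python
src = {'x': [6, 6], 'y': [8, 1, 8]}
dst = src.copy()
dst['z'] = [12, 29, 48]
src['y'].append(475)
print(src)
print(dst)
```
{'x': [6, 6], 'y': [8, 1, 8, 475]}
{'x': [6, 6], 'y': [8, 1, 8, 475], 'z': [12, 29, 48]}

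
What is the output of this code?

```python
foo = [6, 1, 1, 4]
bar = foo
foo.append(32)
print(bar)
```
[6, 1, 1, 4, 32]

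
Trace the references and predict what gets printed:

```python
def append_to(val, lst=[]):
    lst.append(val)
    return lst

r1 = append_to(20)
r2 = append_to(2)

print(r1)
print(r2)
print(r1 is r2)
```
[20, 2]
[20, 2]
True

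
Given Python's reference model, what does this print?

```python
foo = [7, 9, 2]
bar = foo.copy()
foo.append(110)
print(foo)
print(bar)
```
[7, 9, 2, 110]
[7, 9, 2]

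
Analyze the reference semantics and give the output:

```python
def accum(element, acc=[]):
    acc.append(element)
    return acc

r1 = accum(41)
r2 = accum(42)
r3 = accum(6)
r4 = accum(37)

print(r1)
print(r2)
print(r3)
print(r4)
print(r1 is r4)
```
[41, 42, 6, 37]
[41, 42, 6, 37]
[41, 42, 6, 37]
[41, 42, 6, 37]
True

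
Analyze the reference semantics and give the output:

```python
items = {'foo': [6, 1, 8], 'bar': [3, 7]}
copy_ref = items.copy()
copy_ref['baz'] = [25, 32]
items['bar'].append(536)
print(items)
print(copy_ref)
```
{'foo': [6, 1, 8], 'bar': [3, 7, 536]}
{'foo': [6, 1, 8], 'bar': [3, 7, 536], 'baz': [25, 32]}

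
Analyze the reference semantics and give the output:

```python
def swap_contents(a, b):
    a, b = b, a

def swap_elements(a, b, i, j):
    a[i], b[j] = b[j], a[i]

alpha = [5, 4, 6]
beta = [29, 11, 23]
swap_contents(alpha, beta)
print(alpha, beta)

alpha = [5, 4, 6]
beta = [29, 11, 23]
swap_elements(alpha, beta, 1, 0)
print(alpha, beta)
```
[5, 4, 6] [29, 11, 23]
[5, 29, 6] [4, 11, 23]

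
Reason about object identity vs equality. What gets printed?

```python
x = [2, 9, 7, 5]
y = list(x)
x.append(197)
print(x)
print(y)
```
[2, 9, 7, 5, 197]
[2, 9, 7, 5]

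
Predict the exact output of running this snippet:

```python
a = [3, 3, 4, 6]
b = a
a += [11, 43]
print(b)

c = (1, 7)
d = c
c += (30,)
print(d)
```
[3, 3, 4, 6, 11, 43]
(1, 7)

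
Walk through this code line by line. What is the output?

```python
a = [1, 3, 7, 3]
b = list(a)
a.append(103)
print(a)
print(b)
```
[1, 3, 7, 3, 103]
[1, 3, 7, 3]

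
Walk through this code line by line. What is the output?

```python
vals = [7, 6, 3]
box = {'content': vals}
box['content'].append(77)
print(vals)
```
[7, 6, 3, 77]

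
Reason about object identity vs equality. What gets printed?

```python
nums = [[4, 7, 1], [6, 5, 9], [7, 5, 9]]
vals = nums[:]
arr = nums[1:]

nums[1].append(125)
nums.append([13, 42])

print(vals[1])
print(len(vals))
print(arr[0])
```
[6, 5, 9, 125]
3
[6, 5, 9, 125]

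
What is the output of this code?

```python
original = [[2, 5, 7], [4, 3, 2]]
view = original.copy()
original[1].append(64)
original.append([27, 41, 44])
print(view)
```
[[2, 5, 7], [4, 3, 2, 64]]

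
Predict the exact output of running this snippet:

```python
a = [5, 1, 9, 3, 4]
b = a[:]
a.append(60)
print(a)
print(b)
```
[5, 1, 9, 3, 4, 60]
[5, 1, 9, 3, 4]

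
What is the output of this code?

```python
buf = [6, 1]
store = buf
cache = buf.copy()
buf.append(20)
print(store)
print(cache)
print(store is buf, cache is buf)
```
[6, 1, 20]
[6, 1]
True False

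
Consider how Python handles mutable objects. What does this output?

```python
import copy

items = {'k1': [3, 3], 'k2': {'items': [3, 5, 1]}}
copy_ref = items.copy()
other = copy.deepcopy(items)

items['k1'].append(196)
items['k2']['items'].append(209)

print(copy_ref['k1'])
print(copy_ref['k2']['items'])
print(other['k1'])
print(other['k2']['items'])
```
[3, 3, 196]
[3, 5, 1, 209]
[3, 3]
[3, 5, 1]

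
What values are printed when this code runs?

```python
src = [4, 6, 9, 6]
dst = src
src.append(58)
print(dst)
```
[4, 6, 9, 6, 58]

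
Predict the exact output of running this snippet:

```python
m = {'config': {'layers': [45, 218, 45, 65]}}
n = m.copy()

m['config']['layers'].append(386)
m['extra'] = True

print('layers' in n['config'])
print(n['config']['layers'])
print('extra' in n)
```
True
[45, 218, 45, 65, 386]
False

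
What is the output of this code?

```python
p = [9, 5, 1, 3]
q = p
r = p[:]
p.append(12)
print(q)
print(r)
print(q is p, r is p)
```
[9, 5, 1, 3, 12]
[9, 5, 1, 3]
True False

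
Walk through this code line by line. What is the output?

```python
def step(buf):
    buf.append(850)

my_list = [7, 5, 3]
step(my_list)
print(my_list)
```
[7, 5, 3, 850]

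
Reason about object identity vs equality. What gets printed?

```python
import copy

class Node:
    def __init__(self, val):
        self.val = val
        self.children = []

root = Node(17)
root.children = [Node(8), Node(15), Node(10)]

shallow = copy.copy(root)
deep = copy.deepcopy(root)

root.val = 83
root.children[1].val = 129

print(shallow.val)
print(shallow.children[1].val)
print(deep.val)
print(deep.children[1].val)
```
17
129
17
15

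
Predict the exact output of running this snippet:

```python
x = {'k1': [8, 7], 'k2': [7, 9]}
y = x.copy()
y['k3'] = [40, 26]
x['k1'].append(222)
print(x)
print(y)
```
{'k1': [8, 7, 222], 'k2': [7, 9]}
{'k1': [8, 7, 222], 'k2': [7, 9], 'k3': [40, 26]}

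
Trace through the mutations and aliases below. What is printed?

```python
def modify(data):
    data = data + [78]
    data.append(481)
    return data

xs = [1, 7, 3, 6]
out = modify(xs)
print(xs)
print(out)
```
[1, 7, 3, 6]
[1, 7, 3, 6, 78, 481]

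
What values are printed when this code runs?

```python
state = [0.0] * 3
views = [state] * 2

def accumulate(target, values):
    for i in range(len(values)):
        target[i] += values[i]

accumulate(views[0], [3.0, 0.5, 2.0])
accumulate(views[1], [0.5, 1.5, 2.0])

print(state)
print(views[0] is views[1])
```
[3.5, 2.0, 4.0]
True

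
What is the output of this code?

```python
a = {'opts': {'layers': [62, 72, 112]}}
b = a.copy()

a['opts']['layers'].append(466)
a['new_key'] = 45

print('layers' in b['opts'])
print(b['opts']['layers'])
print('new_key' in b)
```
True
[62, 72, 112, 466]
False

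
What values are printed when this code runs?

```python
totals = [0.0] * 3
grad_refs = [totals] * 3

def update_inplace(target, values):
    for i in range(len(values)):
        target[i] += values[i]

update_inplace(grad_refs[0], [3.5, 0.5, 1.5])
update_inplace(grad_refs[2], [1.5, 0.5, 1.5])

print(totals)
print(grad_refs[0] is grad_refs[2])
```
[5.0, 1.0, 3.0]
True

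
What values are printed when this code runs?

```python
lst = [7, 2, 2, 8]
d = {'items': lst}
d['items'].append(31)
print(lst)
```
[7, 2, 2, 8, 31]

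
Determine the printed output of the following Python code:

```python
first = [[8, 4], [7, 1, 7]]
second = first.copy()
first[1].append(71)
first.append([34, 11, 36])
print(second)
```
[[8, 4], [7, 1, 7, 71]]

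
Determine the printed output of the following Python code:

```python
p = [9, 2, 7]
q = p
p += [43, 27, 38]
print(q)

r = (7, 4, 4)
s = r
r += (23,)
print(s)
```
[9, 2, 7, 43, 27, 38]
(7, 4, 4)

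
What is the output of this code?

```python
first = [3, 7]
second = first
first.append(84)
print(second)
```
[3, 7, 84]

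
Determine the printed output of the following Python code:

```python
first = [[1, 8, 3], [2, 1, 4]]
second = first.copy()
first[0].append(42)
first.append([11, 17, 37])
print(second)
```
[[1, 8, 3, 42], [2, 1, 4]]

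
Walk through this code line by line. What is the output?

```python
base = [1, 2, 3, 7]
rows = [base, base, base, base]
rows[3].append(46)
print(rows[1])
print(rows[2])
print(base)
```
[1, 2, 3, 7, 46]
[1, 2, 3, 7, 46]
[1, 2, 3, 7, 46]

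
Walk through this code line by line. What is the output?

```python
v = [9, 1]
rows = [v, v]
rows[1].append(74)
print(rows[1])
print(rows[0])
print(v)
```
[9, 1, 74]
[9, 1, 74]
[9, 1, 74]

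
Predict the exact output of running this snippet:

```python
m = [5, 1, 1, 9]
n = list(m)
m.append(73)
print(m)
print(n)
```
[5, 1, 1, 9, 73]
[5, 1, 1, 9]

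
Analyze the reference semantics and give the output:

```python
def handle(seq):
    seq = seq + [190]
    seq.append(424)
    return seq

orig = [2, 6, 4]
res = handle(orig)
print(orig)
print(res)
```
[2, 6, 4]
[2, 6, 4, 190, 424]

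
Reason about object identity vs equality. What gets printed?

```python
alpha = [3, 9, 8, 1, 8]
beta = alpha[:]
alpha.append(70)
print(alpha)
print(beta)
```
[3, 9, 8, 1, 8, 70]
[3, 9, 8, 1, 8]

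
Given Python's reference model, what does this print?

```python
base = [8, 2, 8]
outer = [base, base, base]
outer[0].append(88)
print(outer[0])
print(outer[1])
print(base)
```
[8, 2, 8, 88]
[8, 2, 8, 88]
[8, 2, 8, 88]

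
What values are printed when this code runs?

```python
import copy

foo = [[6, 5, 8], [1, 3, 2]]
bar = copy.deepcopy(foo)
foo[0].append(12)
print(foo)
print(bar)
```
[[6, 5, 8, 12], [1, 3, 2]]
[[6, 5, 8], [1, 3, 2]]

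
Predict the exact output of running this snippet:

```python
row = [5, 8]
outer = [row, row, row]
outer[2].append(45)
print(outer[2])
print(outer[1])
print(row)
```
[5, 8, 45]
[5, 8, 45]
[5, 8, 45]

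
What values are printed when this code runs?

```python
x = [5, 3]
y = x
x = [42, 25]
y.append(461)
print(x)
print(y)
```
[42, 25]
[5, 3, 461]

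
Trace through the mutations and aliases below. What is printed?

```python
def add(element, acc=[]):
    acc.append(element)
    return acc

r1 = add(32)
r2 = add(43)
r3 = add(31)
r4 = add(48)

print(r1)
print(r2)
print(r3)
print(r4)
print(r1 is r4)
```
[32, 43, 31, 48]
[32, 43, 31, 48]
[32, 43, 31, 48]
[32, 43, 31, 48]
True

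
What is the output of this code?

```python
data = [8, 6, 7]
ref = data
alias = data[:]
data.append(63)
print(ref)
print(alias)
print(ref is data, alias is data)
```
[8, 6, 7, 63]
[8, 6, 7]
True False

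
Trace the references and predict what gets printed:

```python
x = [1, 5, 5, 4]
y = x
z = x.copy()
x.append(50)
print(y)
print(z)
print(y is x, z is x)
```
[1, 5, 5, 4, 50]
[1, 5, 5, 4]
True False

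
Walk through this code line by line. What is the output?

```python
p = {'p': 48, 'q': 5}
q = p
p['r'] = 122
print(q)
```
{'p': 48, 'q': 5, 'r': 122}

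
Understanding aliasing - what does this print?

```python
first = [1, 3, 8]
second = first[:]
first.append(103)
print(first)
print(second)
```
[1, 3, 8, 103]
[1, 3, 8]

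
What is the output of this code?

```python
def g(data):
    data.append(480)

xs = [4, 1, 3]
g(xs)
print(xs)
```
[4, 1, 3, 480]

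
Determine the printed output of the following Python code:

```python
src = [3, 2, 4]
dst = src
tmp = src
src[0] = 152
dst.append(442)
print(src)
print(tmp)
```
[152, 2, 4, 442]
[152, 2, 4, 442]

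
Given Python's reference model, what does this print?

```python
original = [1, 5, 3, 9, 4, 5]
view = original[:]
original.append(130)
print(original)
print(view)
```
[1, 5, 3, 9, 4, 5, 130]
[1, 5, 3, 9, 4, 5]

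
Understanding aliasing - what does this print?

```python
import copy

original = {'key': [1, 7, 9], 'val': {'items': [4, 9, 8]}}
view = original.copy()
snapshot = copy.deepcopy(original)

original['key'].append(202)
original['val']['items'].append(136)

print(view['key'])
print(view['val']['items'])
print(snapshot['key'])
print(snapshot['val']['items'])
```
[1, 7, 9, 202]
[4, 9, 8, 136]
[1, 7, 9]
[4, 9, 8]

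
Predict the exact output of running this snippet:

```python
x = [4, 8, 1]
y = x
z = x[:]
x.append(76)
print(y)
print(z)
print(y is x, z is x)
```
[4, 8, 1, 76]
[4, 8, 1]
True False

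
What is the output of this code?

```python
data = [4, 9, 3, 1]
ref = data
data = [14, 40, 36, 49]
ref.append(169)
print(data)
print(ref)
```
[14, 40, 36, 49]
[4, 9, 3, 1, 169]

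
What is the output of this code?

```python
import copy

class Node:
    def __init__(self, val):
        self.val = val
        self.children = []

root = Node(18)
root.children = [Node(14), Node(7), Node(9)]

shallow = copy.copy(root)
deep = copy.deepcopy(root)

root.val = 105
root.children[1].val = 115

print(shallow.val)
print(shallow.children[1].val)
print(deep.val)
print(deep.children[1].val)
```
18
115
18
7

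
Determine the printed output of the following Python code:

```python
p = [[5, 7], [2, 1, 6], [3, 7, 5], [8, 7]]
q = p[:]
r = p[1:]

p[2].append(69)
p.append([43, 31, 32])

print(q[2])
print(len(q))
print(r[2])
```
[3, 7, 5, 69]
4
[8, 7]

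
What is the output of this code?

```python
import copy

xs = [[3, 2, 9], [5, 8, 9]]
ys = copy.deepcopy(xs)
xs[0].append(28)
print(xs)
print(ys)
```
[[3, 2, 9, 28], [5, 8, 9]]
[[3, 2, 9], [5, 8, 9]]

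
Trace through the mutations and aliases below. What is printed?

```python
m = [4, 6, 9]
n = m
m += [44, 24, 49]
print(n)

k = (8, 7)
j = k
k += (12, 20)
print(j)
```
[4, 6, 9, 44, 24, 49]
(8, 7)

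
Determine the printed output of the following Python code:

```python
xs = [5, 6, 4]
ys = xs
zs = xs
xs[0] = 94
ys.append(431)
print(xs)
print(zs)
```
[94, 6, 4, 431]
[94, 6, 4, 431]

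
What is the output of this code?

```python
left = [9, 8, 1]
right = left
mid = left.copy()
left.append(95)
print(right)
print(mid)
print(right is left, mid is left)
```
[9, 8, 1, 95]
[9, 8, 1]
True False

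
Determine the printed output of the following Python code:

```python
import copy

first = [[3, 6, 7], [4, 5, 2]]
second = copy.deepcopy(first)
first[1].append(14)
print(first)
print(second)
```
[[3, 6, 7], [4, 5, 2, 14]]
[[3, 6, 7], [4, 5, 2]]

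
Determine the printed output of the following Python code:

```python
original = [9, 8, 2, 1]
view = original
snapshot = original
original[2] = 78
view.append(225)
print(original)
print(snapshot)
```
[9, 8, 78, 1, 225]
[9, 8, 78, 1, 225]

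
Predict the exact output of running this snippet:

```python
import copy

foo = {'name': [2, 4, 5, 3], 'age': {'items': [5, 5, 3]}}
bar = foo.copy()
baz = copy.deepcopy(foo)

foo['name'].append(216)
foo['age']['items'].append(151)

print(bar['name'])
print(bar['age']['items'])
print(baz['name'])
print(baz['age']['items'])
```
[2, 4, 5, 3, 216]
[5, 5, 3, 151]
[2, 4, 5, 3]
[5, 5, 3]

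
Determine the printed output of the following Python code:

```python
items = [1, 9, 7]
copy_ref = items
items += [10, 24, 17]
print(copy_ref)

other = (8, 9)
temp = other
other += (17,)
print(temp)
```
[1, 9, 7, 10, 24, 17]
(8, 9)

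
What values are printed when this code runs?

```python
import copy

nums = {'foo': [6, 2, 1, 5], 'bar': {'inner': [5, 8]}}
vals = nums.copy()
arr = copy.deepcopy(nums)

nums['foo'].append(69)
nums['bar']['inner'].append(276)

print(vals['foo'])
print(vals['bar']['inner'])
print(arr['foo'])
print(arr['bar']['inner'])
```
[6, 2, 1, 5, 69]
[5, 8, 276]
[6, 2, 1, 5]
[5, 8]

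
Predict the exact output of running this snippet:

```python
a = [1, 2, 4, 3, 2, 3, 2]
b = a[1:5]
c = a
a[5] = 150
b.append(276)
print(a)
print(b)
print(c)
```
[1, 2, 4, 3, 2, 150, 2]
[2, 4, 3, 2, 276]
[1, 2, 4, 3, 2, 150, 2]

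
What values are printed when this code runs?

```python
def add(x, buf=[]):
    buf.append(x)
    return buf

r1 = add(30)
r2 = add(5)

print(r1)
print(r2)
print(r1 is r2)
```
[30, 5]
[30, 5]
True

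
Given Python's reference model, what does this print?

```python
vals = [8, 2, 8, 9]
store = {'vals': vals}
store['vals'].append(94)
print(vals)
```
[8, 2, 8, 9, 94]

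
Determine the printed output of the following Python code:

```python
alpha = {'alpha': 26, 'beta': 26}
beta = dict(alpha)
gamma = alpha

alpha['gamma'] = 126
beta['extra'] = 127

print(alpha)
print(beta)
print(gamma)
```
{'alpha': 26, 'beta': 26, 'gamma': 126}
{'alpha': 26, 'beta': 26, 'extra': 127}
{'alpha': 26, 'beta': 26, 'gamma': 126}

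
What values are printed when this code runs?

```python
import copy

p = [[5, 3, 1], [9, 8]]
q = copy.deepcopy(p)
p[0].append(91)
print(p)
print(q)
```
[[5, 3, 1, 91], [9, 8]]
[[5, 3, 1], [9, 8]]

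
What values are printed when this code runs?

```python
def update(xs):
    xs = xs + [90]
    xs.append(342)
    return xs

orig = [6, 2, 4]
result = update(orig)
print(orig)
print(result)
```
[6, 2, 4]
[6, 2, 4, 90, 342]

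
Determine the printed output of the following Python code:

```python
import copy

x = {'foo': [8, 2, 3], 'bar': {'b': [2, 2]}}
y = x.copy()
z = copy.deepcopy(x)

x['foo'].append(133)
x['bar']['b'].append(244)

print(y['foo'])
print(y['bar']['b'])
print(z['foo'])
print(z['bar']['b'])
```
[8, 2, 3, 133]
[2, 2, 244]
[8, 2, 3]
[2, 2]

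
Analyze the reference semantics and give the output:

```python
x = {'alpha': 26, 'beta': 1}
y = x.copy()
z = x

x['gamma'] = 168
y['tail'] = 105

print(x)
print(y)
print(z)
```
{'alpha': 26, 'beta': 1, 'gamma': 168}
{'alpha': 26, 'beta': 1, 'tail': 105}
{'alpha': 26, 'beta': 1, 'gamma': 168}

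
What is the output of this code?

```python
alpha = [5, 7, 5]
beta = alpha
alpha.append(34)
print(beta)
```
[5, 7, 5, 34]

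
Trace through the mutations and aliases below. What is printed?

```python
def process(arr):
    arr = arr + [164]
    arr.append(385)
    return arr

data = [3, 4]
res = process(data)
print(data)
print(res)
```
[3, 4]
[3, 4, 164, 385]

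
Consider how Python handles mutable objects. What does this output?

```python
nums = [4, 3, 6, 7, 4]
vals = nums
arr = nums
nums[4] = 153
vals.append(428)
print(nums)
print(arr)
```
[4, 3, 6, 7, 153, 428]
[4, 3, 6, 7, 153, 428]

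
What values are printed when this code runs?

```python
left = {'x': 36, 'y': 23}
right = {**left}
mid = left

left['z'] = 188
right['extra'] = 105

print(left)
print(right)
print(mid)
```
{'x': 36, 'y': 23, 'z': 188}
{'x': 36, 'y': 23, 'extra': 105}
{'x': 36, 'y': 23, 'z': 188}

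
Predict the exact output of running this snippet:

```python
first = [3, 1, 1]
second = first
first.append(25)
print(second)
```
[3, 1, 1, 25]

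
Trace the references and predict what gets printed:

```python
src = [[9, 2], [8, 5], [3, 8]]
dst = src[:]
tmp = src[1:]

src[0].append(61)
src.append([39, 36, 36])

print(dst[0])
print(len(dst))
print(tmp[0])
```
[9, 2, 61]
3
[8, 5]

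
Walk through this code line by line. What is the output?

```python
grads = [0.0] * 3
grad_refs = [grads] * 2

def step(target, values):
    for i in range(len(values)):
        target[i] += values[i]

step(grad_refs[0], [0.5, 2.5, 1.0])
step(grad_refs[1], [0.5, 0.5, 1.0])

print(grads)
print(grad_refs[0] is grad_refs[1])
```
[1.0, 3.0, 2.0]
True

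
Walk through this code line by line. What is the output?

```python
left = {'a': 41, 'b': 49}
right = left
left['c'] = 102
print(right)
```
{'a': 41, 'b': 49, 'c': 102}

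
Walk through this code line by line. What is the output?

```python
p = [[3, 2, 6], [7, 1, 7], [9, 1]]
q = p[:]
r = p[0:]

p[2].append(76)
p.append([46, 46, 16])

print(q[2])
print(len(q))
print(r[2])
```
[9, 1, 76]
3
[9, 1, 76]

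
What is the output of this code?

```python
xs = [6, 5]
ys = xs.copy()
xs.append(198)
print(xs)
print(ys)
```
[6, 5, 198]
[6, 5]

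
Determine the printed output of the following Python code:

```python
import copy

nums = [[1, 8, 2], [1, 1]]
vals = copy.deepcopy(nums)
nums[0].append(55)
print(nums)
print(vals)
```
[[1, 8, 2, 55], [1, 1]]
[[1, 8, 2], [1, 1]]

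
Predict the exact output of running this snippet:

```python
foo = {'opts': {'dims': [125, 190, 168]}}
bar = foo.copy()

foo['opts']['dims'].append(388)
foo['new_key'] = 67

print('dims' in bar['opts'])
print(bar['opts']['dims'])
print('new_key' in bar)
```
True
[125, 190, 168, 388]
False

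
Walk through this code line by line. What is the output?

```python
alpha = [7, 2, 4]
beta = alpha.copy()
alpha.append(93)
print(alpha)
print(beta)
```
[7, 2, 4, 93]
[7, 2, 4]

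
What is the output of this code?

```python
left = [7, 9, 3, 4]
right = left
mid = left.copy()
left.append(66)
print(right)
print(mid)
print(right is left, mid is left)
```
[7, 9, 3, 4, 66]
[7, 9, 3, 4]
True False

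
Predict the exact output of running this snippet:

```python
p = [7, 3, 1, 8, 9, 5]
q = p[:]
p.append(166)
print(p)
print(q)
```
[7, 3, 1, 8, 9, 5, 166]
[7, 3, 1, 8, 9, 5]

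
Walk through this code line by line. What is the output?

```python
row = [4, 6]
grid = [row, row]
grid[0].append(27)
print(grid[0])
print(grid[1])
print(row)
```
[4, 6, 27]
[4, 6, 27]
[4, 6, 27]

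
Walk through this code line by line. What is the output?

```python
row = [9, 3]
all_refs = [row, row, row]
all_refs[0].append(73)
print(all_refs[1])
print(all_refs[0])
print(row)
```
[9, 3, 73]
[9, 3, 73]
[9, 3, 73]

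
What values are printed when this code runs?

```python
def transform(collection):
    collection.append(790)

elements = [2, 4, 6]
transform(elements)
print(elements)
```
[2, 4, 6, 790]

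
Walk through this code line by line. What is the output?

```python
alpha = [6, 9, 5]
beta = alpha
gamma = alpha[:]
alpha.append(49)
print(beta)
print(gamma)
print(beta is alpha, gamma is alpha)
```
[6, 9, 5, 49]
[6, 9, 5]
True False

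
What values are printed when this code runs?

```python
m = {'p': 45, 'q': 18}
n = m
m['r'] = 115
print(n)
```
{'p': 45, 'q': 18, 'r': 115}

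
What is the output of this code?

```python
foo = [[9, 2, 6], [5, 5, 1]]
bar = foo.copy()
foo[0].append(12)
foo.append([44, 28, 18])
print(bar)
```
[[9, 2, 6, 12], [5, 5, 1]]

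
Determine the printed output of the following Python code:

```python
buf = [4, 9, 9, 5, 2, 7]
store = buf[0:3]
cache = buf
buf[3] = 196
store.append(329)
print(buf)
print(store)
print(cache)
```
[4, 9, 9, 196, 2, 7]
[4, 9, 9, 329]
[4, 9, 9, 196, 2, 7]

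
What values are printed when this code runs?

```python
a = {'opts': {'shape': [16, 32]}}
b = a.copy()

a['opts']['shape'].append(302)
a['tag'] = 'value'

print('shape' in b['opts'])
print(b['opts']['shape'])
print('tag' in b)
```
True
[16, 32, 302]
False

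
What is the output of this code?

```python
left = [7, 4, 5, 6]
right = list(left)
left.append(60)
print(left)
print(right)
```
[7, 4, 5, 6, 60]
[7, 4, 5, 6]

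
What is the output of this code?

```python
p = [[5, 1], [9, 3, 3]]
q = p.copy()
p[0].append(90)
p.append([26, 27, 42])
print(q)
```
[[5, 1, 90], [9, 3, 3]]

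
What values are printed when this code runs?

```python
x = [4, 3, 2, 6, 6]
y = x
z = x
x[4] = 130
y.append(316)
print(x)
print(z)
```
[4, 3, 2, 6, 130, 316]
[4, 3, 2, 6, 130, 316]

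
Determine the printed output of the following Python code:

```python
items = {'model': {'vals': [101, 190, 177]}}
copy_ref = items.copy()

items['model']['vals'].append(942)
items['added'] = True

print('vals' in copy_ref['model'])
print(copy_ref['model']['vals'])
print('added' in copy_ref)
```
True
[101, 190, 177, 942]
False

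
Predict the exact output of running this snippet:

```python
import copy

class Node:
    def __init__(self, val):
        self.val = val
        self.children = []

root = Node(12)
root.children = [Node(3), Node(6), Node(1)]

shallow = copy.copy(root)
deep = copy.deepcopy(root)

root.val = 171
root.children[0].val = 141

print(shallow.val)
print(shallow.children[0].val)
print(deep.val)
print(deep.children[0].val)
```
12
141
12
3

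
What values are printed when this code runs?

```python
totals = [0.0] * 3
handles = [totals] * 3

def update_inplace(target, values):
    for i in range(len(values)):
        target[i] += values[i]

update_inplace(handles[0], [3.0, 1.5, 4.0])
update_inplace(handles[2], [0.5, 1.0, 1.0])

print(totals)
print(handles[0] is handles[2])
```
[3.5, 2.5, 5.0]
True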